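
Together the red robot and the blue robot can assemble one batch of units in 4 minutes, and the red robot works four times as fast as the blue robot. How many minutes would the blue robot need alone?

Let the blue robot's rate be r; then the red robot's rate is 4r, so together (4 + 1)r = 5r = 1/4.
Thus r = 1/20 per minute.
The blue robot alone: 20 minutes; the red robot alone: 5 minutes.

20 minutes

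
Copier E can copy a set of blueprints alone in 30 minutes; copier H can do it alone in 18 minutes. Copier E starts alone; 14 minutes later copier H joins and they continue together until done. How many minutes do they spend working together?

6 minutes

In 14 minutes copier E does 14/30 = 7/15 of the job, leaving 8/15.
Copier E and copier H together work at 4/45 per minute, so finishing takes 8/15 ÷ 4/45 = 6 minutes.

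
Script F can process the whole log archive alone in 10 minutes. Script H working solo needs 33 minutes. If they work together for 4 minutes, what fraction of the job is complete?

Combined rate: 1/10 + 1/33 = (33 + 10)/330 = 43/330 per minute.
In 4 minutes they complete 4·43/330 = 86/165 of the job.

86/165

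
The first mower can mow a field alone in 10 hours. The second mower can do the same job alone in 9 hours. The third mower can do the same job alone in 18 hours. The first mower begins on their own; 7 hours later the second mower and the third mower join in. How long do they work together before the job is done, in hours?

9/8 hours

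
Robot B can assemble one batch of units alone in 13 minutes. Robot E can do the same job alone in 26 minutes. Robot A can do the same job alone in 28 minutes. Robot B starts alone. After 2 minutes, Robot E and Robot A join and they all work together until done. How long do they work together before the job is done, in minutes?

In the first 2 minutes Robot B alone does 2/13 of the job, leaving 11/13.
Once everyone is working, combined rate: 1/13 + 1/26 + 1/28 = (28 + 14 + 13)/364 = 55/364 per minute.
Remaining 11/13 at 55/364 per minute takes 28/5 minutes.

28/5 minutes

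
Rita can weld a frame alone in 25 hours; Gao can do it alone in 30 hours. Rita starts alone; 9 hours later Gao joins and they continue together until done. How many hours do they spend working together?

96/11 hours

In 9 hours Rita does 9/25 of the job, leaving 16/25.
Rita and Gao together work at 11/150 per hour, so finishing takes 16/25 ÷ 11/150 = 96/11 hours.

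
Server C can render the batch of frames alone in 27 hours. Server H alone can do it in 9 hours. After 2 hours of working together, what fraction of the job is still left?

19/27

Combined rate: 1/27 + 1/9 = (1 + 3)/27 = 4/27 per hour.
In 2 hours they complete 2·4/27 = 8/27 of the job.
So 19/27 remains.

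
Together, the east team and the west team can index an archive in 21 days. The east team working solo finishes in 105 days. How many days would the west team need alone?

Combined rate is 1/21 per day.
Known contribution: 1/105 per day.
So the west team's rate is 1/21 − 1/105 = 4/105, meaning 105/4 days alone.

105/4 days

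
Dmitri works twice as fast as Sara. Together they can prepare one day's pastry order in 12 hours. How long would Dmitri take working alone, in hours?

18 hours

Let Sara's rate be r; then Dmitri's rate is 2r, so together (2 + 1)r = 3r = 1/12.
Thus r = 1/36 per hour.
Sara alone: 36 hours; Dmitri alone: 18 hours.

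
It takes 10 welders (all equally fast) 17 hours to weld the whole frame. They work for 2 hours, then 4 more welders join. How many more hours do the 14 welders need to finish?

75/7 hours

One welder does 1/170 of the job per hour.
After 2 hours with 10 welders, 2/17 is done (15/17 left).
With 14 welders the rate is 14/170 = 7/85, so the rest takes 15/17 ÷ 7/85 = 75/7 hours.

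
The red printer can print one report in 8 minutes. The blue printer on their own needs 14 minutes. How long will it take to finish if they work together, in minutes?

56/11 minutes

With two workers the combined time is the product over the sum: 8·14/(8+14) = 112/22 = 56/11 minutes.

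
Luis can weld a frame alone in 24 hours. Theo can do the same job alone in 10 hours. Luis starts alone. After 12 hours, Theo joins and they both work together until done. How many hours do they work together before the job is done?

In the first 12 hours Luis alone does 12/24 = 1/2 of the job, leaving 1/2.
Once everyone is working, combined rate: 1/24 + 1/10 = (5 + 12)/120 = 17/120 per hour.
Remaining 1/2 at 17/120 per hour takes 60/17 hours.

60/17 hours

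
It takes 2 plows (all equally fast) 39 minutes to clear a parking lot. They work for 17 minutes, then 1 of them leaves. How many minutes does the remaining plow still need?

One plow does 1/78 of the job per minute.
After 17 minutes with 2 plows, 17/39 is done (22/39 left).
With 1 plow the rate is 1/78, so the rest takes 22/39 ÷ 1/78 = 44 minutes.

44 minutes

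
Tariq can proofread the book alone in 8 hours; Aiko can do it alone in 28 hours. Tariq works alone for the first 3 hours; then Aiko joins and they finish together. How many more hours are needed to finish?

In 3 hours Tariq does 3/8 of the job, leaving 5/8.
Tariq and Aiko together work at 9/56 per hour, so finishing takes 5/8 ÷ 9/56 = 35/9 hours.

35/9 hours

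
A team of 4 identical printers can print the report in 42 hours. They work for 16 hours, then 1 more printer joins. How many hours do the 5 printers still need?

104/5 hours

One printer does 1/168 of the job per hour.
After 16 hours with 4 printers, 8/21 is done (13/21 left).
With 5 printers the rate is 5/168, so the rest takes 13/21 ÷ 5/168 = 104/5 hours.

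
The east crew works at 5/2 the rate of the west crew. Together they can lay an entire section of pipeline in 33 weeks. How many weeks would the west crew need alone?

231/2 weeks

Let the west crew's rate be r; then the east crew's rate is (5/2)r, so together (5/2 + 1)r = (7/2)r = 1/33.
Thus r = 2/231 per week.
The west crew alone: 231/2 weeks; the east crew alone: 231/5 weeks.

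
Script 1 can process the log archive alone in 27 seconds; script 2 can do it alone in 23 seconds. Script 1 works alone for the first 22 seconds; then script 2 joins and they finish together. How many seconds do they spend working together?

In 22 seconds script 1 does 22/27 of the job, leaving 5/27.
Script 1 and script 2 together work at 50/621 per second, so finishing takes 5/27 ÷ 50/621 = 23/10 seconds.

23/10 seconds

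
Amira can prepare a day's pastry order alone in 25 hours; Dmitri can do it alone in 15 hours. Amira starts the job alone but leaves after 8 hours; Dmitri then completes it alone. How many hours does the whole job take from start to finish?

91/5 hours

In 8 hours Amira does 8/25 of the job, leaving 17/25.
Dmitri works at 1/15 per hour, so finishing takes 17/25 ÷ 1/15 = 51/5 hours.
Total time = 8 + 51/5 = 91/5 hours.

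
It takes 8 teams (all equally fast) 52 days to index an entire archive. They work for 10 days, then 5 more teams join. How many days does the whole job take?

466/13 days

One team does 1/416 of the job per day.
After 10 days with 8 teams, 5/26 is done (21/26 left).
With 13 teams the rate is 13/416 = 1/32, so the rest takes 21/26 ÷ 1/32 = 336/13 days.
Total = 10 + 336/13 = 466/13 days.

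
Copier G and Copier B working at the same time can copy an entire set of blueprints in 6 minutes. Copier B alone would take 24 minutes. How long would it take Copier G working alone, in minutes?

8 minutes

Combined rate is 1/6 per minute.
Known contribution: 1/24 per minute.
So Copier G's rate is 1/6 − 1/24 = 1/8, meaning 8 minutes alone.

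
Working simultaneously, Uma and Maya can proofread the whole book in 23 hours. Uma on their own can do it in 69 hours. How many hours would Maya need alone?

Combined rate is 1/23 per hour.
Known contribution: 1/69 per hour.
So Maya's rate is 1/23 − 1/69 = 2/69, meaning 69/2 hours alone.

69/2 hours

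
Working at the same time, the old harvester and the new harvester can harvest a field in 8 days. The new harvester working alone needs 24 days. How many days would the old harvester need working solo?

12 days

Combined rate is 1/8 per day.
Known contribution: 1/24 per day.
So the old harvester's rate is 1/8 − 1/24 = 1/12, meaning 12 days alone.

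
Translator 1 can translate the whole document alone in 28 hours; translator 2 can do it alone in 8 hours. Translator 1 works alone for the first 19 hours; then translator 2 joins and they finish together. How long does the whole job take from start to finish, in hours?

In 19 hours translator 1 does 19/28 of the job, leaving 9/28.
Translator 1 and translator 2 together work at 9/56 per hour, so finishing takes 9/28 ÷ 9/56 = 2 hours.
Total time = 19 + 2 = 21 hours.

21 hours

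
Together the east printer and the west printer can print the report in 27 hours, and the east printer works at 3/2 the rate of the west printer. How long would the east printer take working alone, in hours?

Let the west printer's rate be r; then the east printer's rate is (3/2)r, so together (3/2 + 1)r = (5/2)r = 1/27.
Thus r = 2/135 per hour.
The west printer alone: 135/2 hours; the east printer alone: 45 hours.

45 hours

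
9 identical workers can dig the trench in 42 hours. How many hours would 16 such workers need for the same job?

Total work is 9·42 = 378 worker-hours.
With 16 workers: 378/16 = 189/8 hours.

189/8 hours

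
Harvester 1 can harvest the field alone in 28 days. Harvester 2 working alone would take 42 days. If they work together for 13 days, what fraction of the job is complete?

Combined rate: 1/28 + 1/42 = (3 + 2)/84 = 5/84 per day.
In 13 days they complete 13·5/84 = 65/84 of the job.

65/84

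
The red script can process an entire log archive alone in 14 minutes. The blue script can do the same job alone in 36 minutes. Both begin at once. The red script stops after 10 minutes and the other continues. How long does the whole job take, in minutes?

72/7 minutes

In the first 10 minutes the combined rate is 25/252, so 125/126 of the job is done, leaving 1/126.
After the red script leaves the rate is 1/36 per minute; the remaining 1/126 takes 2/7 minutes.
Total = 10 + 2/7 = 72/7 minutes.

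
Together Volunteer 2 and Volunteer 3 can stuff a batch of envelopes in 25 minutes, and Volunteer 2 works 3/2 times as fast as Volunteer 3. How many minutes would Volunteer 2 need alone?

125/3 minutes

Let Volunteer 3's rate be r; then Volunteer 2's rate is (3/2)r, so together (3/2 + 1)r = (5/2)r = 1/25.
Thus r = 2/125 per minute.
Volunteer 3 alone: 125/2 minutes; Volunteer 2 alone: 125/3 minutes.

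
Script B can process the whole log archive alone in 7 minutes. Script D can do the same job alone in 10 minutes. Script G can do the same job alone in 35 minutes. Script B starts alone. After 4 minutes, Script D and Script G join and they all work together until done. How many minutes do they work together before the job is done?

In the first 4 minutes Script B alone does 4/7 of the job, leaving 3/7.
Once everyone is working, combined rate: 1/7 + 1/10 + 1/35 = (10 + 7 + 2)/70 = 19/70 per minute.
Remaining 3/7 at 19/70 per minute takes 30/19 minutes.

30/19 minutes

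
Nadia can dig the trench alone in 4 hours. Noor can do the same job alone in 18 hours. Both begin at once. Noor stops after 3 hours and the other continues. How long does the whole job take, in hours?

In the first 3 hours the combined rate is 11/36, so 11/12 of the job is done, leaving 1/12.
After Noor leaves the rate is 1/4 per hour; the remaining 1/12 takes 1/3 hours.
Total = 3 + 1/3 = 10/3 hours.

10/3 hours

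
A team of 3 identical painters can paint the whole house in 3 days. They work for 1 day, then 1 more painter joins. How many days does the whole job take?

One painter does 1/9 of the job per day.
After 1 day with 3 painters, 1/3 is done (2/3 left).
With 4 painters the rate is 4/9, so the rest takes 2/3 ÷ 4/9 = 3/2 days.
Total = 1 + 3/2 = 5/2 days.

5/2 days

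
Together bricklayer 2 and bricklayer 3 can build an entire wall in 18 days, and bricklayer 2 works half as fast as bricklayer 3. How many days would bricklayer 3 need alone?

27 days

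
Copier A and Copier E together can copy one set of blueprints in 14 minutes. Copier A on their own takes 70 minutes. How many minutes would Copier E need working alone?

Combined rate is 1/14 per minute.
Known contribution: 1/70 per minute.
So Copier E's rate is 1/14 − 1/70 = 2/35, meaning 35/2 minutes alone.

35/2 minutes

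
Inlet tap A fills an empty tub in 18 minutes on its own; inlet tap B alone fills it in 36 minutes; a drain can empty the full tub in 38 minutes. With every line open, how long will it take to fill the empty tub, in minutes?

228/13 minutes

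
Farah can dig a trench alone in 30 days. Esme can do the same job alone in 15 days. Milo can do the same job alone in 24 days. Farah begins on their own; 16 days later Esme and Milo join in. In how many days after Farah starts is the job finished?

In the first 16 days Farah alone does 16/30 = 8/15 of the job, leaving 7/15.
Once everyone is working, combined rate: 1/30 + 1/15 + 1/24 = (4 + 8 + 5)/120 = 17/120 per day.
Remaining 7/15 at 17/120 per day takes 56/17 days.
Total from the start = 16 + 56/17 = 328/17 days.

328/17 days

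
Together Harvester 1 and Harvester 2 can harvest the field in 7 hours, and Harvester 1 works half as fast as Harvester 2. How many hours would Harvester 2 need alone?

Let Harvester 2's rate be r; then Harvester 1's rate is (1/2)r, so together (1/2 + 1)r = (3/2)r = 1/7.
Thus r = 2/21 per hour.
Harvester 2 alone: 21/2 hours; Harvester 1 alone: 21 hours.

21/2 hours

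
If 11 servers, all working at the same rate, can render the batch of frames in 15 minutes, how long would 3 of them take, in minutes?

Total work is 11·15 = 165 server-minutes.
With 3 servers: 165/3 = 55 minutes.

55 minutes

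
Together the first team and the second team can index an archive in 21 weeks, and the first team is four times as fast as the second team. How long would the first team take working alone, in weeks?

Let the second team's rate be r; then the first team's rate is 4r, so together (4 + 1)r = 5r = 1/21.
Thus r = 1/105 per week.
The second team alone: 105 weeks; the first team alone: 105/4 weeks.

105/4 weeks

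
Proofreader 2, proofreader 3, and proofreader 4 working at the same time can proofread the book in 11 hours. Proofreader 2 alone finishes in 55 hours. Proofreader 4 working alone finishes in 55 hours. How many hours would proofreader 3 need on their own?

Combined rate is 1/11 per hour.
Known contribution: 1/55 + 1/55 = (1 + 1)/55 = 2/55 per hour.
So proofreader 3's rate is 1/11 − 2/55 = 3/55, meaning 55/3 hours alone.

55/3 hours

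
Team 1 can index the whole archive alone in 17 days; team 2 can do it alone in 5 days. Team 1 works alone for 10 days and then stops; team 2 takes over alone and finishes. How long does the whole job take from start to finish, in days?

205/17 days

In 10 days team 1 does 10/17 of the job, leaving 7/17.
Team 2 works at 1/5 per day, so finishing takes 7/17 ÷ 1/5 = 35/17 days.
Total time = 10 + 35/17 = 205/17 days.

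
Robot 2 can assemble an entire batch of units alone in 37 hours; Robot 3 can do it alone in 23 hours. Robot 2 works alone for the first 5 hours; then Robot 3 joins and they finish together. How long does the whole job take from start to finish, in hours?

In 5 hours Robot 2 does 5/37 of the job, leaving 32/37.
Robot 2 and Robot 3 together work at 60/851 per hour, so finishing takes 32/37 ÷ 60/851 = 184/15 hours.
Total time = 5 + 184/15 = 259/15 hours.

259/15 hours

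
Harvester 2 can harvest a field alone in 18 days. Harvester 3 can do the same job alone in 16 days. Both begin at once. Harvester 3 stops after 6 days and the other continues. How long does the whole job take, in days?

45/4 days

In the first 6 days the combined rate is 17/144, so 17/24 of the job is done, leaving 7/24.
After harvester 3 leaves the rate is 1/18 per day; the remaining 7/24 takes 21/4 days.
Total = 6 + 21/4 = 45/4 days.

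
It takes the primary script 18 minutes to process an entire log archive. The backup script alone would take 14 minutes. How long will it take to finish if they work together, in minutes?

63/8 minutes

Combined rate: 1/18 + 1/14 = (7 + 9)/126 = 16/126 = 8/63 per minute.
Time = 1 ÷ (8/63) = 63/8 minutes.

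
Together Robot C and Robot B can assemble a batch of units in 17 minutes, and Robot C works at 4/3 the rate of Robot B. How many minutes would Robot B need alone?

119/3 minutes

Let Robot B's rate be r; then Robot C's rate is (4/3)r, so together (4/3 + 1)r = (7/3)r = 1/17.
Thus r = 3/119 per minute.
Robot B alone: 119/3 minutes; Robot C alone: 119/4 minutes.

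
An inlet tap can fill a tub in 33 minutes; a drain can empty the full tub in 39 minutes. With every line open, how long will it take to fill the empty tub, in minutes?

Net rate = 1/33 − 1/39 = (13 − 11)/429 = 2/429 per minute.
Filling time = 1 ÷ (2/429) = 429/2 minutes.

429/2 minutes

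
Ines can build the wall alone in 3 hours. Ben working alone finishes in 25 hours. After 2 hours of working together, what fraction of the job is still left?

19/75

Combined rate: 1/3 + 1/25 = (25 + 3)/75 = 28/75 per hour.
In 2 hours they complete 2·28/75 = 56/75 of the job.
So 19/75 remains.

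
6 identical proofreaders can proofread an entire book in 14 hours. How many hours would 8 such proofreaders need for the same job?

21/2 hours

Total work is 6·14 = 84 proofreader-hours.
With 8 proofreaders: 84/8 = 21/2 hours.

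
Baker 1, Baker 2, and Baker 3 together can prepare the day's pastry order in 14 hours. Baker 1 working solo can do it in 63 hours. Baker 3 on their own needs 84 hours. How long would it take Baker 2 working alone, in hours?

Combined rate is 1/14 per hour.
Known contribution: 1/63 + 1/84 = (4 + 3)/252 = 7/252 = 1/36 per hour.
So Baker 2's rate is 1/14 − 1/36 = 11/252, meaning 252/11 hours alone.

252/11 hours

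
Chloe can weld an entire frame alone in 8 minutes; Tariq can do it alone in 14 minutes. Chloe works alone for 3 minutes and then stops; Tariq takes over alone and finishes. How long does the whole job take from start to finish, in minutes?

In 3 minutes Chloe does 3/8 of the job, leaving 5/8.
Tariq works at 1/14 per minute, so finishing takes 5/8 ÷ 1/14 = 35/4 minutes.
Total time = 3 + 35/4 = 47/4 minutes.

47/4 minutes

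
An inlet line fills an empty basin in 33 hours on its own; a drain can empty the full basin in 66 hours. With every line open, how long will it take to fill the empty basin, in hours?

66 hours

Net rate = 1/33 − 1/66 = (2 − 1)/66 = 1/66 per hour.
Filling time = 1 ÷ (1/66) = 66 hours.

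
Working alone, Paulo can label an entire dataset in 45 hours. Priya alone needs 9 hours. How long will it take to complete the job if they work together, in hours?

15/2 hours

With two workers the combined time is the product over the sum: 45·9/(45+9) = 405/54 = 15/2 hours.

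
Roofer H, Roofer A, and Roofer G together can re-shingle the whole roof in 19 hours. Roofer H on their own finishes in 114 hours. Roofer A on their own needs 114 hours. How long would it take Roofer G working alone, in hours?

Combined rate is 1/19 per hour.
Known contribution: 1/114 + 1/114 = (1 + 1)/114 = 2/114 = 1/57 per hour.
So Roofer G's rate is 1/19 − 1/57 = 2/57, meaning 57/2 hours alone.

57/2 hours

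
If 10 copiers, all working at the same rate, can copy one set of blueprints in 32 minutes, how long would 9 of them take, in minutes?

320/9 minutes

Total work is 10·32 = 320 copier-minutes.
With 9 copiers: 320/9 minutes.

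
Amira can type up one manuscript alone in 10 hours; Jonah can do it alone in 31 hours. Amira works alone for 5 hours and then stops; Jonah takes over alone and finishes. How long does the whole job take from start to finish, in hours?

In 5 hours Amira does 5/10 = 1/2 of the job, leaving 1/2.
Jonah works at 1/31 per hour, so finishing takes 1/2 ÷ 1/31 = 31/2 hours.
Total time = 5 + 31/2 = 41/2 hours.

41/2 hours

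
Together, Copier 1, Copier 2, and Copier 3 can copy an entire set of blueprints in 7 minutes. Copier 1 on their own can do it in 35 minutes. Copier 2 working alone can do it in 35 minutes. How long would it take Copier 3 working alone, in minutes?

Combined rate is 1/7 per minute.
Known contribution: 1/35 + 1/35 = (1 + 1)/35 = 2/35 per minute.
So Copier 3's rate is 1/7 − 2/35 = 3/35, meaning 35/3 minutes alone.

35/3 minutes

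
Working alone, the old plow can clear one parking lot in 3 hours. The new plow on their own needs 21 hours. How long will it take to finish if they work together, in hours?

Combined rate: 1/3 + 1/21 = (7 + 1)/21 = 8/21 per hour.
Time = 1 ÷ (8/21) = 21/8 hours.

21/8 hours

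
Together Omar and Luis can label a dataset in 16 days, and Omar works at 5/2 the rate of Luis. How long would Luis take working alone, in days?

56 days

Let Luis's rate be r; then Omar's rate is (5/2)r, so together (5/2 + 1)r = (7/2)r = 1/16.
Thus r = 1/56 per day.
Luis alone: 56 days; Omar alone: 112/5 days.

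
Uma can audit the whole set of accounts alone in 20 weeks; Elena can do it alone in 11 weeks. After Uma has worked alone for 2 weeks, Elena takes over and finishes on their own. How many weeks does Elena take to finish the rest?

In 2 weeks Uma does 2/20 = 1/10 of the job, leaving 9/10.
Elena works at 1/11 per week, so finishing takes 9/10 ÷ 1/11 = 99/10 weeks.

99/10 weeks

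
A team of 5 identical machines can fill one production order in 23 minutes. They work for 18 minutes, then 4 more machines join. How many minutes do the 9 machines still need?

25/9 minutes

One machine does 1/115 of the job per minute.
After 18 minutes with 5 machines, 18/23 is done (5/23 left).
With 9 machines the rate is 9/115, so the rest takes 5/23 ÷ 9/115 = 25/9 minutes.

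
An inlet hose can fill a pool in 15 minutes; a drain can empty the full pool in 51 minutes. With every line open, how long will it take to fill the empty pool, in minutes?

Net rate = 1/15 − 1/51 = (17 − 5)/255 = 12/255 = 4/85 per minute.
Filling time = 1 ÷ (4/85) = 85/4 minutes.

85/4 minutes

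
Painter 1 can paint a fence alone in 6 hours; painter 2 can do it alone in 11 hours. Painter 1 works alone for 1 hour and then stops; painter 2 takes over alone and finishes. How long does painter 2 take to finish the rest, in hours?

In 1 hour painter 1 does 1/6 of the job, leaving 5/6.
Painter 2 works at 1/11 per hour, so finishing takes 5/6 ÷ 1/11 = 55/6 hours.

55/6 hours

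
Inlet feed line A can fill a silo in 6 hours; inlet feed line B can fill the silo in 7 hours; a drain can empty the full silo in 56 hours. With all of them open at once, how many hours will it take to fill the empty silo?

24/7 hours

Net rate = 1/6 + 1/7 − 1/56 = (28 + 24 − 3)/168 = 49/168 = 7/24 per hour.
Filling time = 1 ÷ (7/24) = 24/7 hours.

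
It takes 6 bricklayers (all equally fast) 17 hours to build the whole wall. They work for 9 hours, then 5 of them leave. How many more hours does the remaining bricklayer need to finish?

One bricklayer does 1/102 of the job per hour.
After 9 hours with 6 bricklayers, 9/17 is done (8/17 left).
With 1 bricklayer the rate is 1/102, so the rest takes 8/17 ÷ 1/102 = 48 hours.

48 hours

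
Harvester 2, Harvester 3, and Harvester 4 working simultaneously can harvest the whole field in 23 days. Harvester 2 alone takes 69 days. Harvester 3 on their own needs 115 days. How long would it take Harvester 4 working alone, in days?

Combined rate is 1/23 per day.
Known contribution: 1/69 + 1/115 = (5 + 3)/345 = 8/345 per day.
So Harvester 4's rate is 1/23 − 8/345 = 7/345, meaning 345/7 days alone.

345/7 days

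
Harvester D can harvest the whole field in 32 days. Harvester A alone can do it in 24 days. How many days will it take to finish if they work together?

Combined rate: 1/32 + 1/24 = (3 + 4)/96 = 7/96 per day.
Time = 1 ÷ (7/96) = 96/7 days.

96/7 days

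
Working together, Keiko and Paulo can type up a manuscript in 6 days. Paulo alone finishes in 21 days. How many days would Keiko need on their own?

Combined rate is 1/6 per day.
Known contribution: 1/21 per day.
So Keiko's rate is 1/6 − 1/21 = 5/42, meaning 42/5 days alone.

42/5 days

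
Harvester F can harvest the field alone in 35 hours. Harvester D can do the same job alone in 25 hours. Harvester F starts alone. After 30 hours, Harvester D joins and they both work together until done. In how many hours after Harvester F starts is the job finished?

385/12 hours

In the first 30 hours Harvester F alone does 30/35 = 6/7 of the job, leaving 1/7.
Once everyone is working, combined rate: 1/35 + 1/25 = (5 + 7)/175 = 12/175 per hour.
Remaining 1/7 at 12/175 per hour takes 25/12 hours.
Total from the start = 30 + 25/12 = 385/12 hours.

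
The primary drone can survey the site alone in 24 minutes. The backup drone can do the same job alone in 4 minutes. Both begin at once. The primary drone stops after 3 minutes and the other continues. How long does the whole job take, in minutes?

7/2 minutes

In the first 3 minutes the combined rate is 7/24, so 7/8 of the job is done, leaving 1/8.
After the primary drone leaves the rate is 1/4 per minute; the remaining 1/8 takes 1/2 minutes.
Total = 3 + 1/2 = 7/2 minutes.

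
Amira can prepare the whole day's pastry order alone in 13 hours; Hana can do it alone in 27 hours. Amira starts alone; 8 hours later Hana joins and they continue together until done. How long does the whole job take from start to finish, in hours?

91/8 hours

In 8 hours Amira does 8/13 of the job, leaving 5/13.
Amira and Hana together work at 40/351 per hour, so finishing takes 5/13 ÷ 40/351 = 27/8 hours.
Total time = 8 + 27/8 = 91/8 hours.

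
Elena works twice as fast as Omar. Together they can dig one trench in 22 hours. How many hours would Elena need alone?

Let Omar's rate be r; then Elena's rate is 2r, so together (2 + 1)r = 3r = 1/22.
Thus r = 1/66 per hour.
Omar alone: 66 hours; Elena alone: 33 hours.

33 hours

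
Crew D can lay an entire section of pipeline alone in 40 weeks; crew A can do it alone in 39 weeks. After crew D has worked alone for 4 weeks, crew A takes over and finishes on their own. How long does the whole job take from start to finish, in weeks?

391/10 weeks

In 4 weeks crew D does 4/40 = 1/10 of the job, leaving 9/10.
Crew A works at 1/39 per week, so finishing takes 9/10 ÷ 1/39 = 351/10 weeks.
Total time = 4 + 351/10 = 391/10 weeks.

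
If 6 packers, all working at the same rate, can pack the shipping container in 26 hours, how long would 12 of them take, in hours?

13 hours

Total work is 6·26 = 156 packer-hours.
With 12 packers: 156/12 = 13 hours.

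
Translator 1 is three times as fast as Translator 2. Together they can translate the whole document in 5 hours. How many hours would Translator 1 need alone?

Let Translator 2's rate be r; then Translator 1's rate is 3r, so together (3 + 1)r = 4r = 1/5.
Thus r = 1/20 per hour.
Translator 2 alone: 20 hours; Translator 1 alone: 20/3 hours.

20/3 hours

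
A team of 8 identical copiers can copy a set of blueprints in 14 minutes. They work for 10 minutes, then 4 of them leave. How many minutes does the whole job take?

One copier does 1/112 of the job per minute.
After 10 minutes with 8 copiers, 5/7 is done (2/7 left).
With 4 copiers the rate is 4/112 = 1/28, so the rest takes 2/7 ÷ 1/28 = 8 minutes.
Total = 10 + 8 = 18 minutes.

18 minutes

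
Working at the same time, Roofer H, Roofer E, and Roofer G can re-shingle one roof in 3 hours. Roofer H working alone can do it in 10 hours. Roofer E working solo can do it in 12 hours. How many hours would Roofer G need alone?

20/3 hours

Combined rate is 1/3 per hour.
Known contribution: 1/10 + 1/12 = (6 + 5)/60 = 11/60 per hour.
So Roofer G's rate is 1/3 − 11/60 = 3/20, meaning 20/3 hours alone.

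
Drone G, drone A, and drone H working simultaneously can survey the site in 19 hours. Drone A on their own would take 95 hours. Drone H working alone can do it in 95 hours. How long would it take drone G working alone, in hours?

Combined rate is 1/19 per hour.
Known contribution: 1/95 + 1/95 = (1 + 1)/95 = 2/95 per hour.
So drone G's rate is 1/19 − 2/95 = 3/95, meaning 95/3 hours alone.

95/3 hours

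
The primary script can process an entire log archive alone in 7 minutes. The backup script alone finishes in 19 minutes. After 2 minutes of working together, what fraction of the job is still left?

Combined rate: 1/7 + 1/19 = (19 + 7)/133 = 26/133 per minute.
In 2 minutes they complete 2·26/133 = 52/133 of the job.
So 81/133 remains.

81/133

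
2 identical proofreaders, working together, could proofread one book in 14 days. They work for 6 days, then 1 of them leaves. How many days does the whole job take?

22 days

One proofreader does 1/28 of the job per day.
After 6 days with 2 proofreaders, 3/7 is done (4/7 left).
With 1 proofreader the rate is 1/28, so the rest takes 4/7 ÷ 1/28 = 16 days.
Total = 6 + 16 = 22 days.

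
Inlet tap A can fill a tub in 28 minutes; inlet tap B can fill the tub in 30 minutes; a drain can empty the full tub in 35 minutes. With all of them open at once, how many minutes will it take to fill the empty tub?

Net rate = 1/28 + 1/30 − 1/35 = (15 + 14 − 12)/420 = 17/420 per minute.
Filling time = 1 ÷ (17/420) = 420/17 minutes.

420/17 minutes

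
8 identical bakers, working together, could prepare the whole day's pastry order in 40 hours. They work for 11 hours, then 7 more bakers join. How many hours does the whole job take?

One baker does 1/320 of the job per hour.
After 11 hours with 8 bakers, 11/40 is done (29/40 left).
With 15 bakers the rate is 15/320 = 3/64, so the rest takes 29/40 ÷ 3/64 = 232/15 hours.
Total = 11 + 232/15 = 397/15 hours.

397/15 hours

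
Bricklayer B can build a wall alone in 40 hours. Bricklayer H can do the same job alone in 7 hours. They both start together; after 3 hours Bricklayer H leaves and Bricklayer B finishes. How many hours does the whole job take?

160/7 hours

In the first 3 hours the combined rate is 47/280, so 141/280 of the job is done, leaving 139/280.
After Bricklayer H leaves the rate is 1/40 per hour; the remaining 139/280 takes 139/7 hours.
Total = 3 + 139/7 = 160/7 hours.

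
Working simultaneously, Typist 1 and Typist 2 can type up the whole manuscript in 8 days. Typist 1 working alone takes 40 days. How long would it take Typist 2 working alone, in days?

Combined rate is 1/8 per day.
Known contribution: 1/40 per day.
So Typist 2's rate is 1/8 − 1/40 = 1/10, meaning 10 days alone.

10 days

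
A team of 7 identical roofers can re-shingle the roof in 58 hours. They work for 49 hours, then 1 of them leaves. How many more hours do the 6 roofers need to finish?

21/2 hours

One roofer does 1/406 of the job per hour.
After 49 hours with 7 roofers, 49/58 is done (9/58 left).
With 6 roofers the rate is 6/406 = 3/203, so the rest takes 9/58 ÷ 3/203 = 21/2 hours.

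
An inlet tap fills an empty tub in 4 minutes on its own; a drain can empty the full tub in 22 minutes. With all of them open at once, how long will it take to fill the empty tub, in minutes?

44/9 minutes

Net rate = 1/4 − 1/22 = (11 − 2)/44 = 9/44 per minute.
Filling time = 1 ÷ (9/44) = 44/9 minutes.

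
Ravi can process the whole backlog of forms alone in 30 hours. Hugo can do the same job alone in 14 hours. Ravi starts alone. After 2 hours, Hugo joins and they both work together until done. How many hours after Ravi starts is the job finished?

In the first 2 hours Ravi alone does 2/30 = 1/15 of the job, leaving 14/15.
Once everyone is working, combined rate: 1/30 + 1/14 = (7 + 15)/210 = 22/210 = 11/105 per hour.
Remaining 14/15 at 11/105 per hour takes 98/11 hours.
Total from the start = 2 + 98/11 = 120/11 hours.

120/11 hours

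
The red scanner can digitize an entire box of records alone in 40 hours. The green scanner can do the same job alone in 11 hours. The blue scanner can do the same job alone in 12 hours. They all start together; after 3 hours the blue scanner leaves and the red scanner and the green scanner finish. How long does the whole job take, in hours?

110/17 hours

In the first 3 hours the combined rate is 263/1320, so 263/440 of the job is done, leaving 177/440.
After the blue scanner leaves the rate is 51/440 per hour; the remaining 177/440 takes 59/17 hours.
Total = 3 + 59/17 = 110/17 hours.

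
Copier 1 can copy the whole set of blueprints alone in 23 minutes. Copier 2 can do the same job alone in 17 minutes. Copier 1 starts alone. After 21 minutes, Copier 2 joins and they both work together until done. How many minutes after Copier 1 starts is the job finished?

In the first 21 minutes Copier 1 alone does 21/23 of the job, leaving 2/23.
Once everyone is working, combined rate: 1/23 + 1/17 = (17 + 23)/391 = 40/391 per minute.
Remaining 2/23 at 40/391 per minute takes 17/20 minutes.
Total from the start = 21 + 17/20 = 437/20 minutes.

437/20 minutes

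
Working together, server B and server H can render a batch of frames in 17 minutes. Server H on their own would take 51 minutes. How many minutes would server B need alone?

Combined rate is 1/17 per minute.
Known contribution: 1/51 per minute.
So server B's rate is 1/17 − 1/51 = 2/51, meaning 51/2 minutes alone.

51/2 minutes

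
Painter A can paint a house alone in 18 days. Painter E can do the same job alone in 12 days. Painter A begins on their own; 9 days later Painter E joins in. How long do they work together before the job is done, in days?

18/5 days

In the first 9 days Painter A alone does 9/18 = 1/2 of the job, leaving 1/2.
Once everyone is working, combined rate: 1/18 + 1/12 = (2 + 3)/36 = 5/36 per day.
Remaining 1/2 at 5/36 per day takes 18/5 days.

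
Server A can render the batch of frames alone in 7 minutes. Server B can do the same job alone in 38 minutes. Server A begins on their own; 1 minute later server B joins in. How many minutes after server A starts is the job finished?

91/15 minutes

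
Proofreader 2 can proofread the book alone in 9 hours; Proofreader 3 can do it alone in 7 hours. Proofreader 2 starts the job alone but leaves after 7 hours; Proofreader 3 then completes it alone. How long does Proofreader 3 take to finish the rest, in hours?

14/9 hours

In 7 hours Proofreader 2 does 7/9 of the job, leaving 2/9.
Proofreader 3 works at 1/7 per hour, so finishing takes 2/9 ÷ 1/7 = 14/9 hours.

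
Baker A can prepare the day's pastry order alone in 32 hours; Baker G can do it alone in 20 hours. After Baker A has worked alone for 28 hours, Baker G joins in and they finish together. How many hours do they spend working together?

In 28 hours Baker A does 28/32 = 7/8 of the job, leaving 1/8.
Baker A and Baker G together work at 13/160 per hour, so finishing takes 1/8 ÷ 13/160 = 20/13 hours.

20/13 hours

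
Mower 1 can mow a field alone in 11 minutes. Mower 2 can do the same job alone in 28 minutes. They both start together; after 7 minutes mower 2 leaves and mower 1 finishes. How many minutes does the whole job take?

In the first 7 minutes the combined rate is 39/308, so 39/44 of the job is done, leaving 5/44.
After mower 2 leaves the rate is 1/11 per minute; the remaining 5/44 takes 5/4 minutes.
Total = 7 + 5/4 = 33/4 minutes.

33/4 minutes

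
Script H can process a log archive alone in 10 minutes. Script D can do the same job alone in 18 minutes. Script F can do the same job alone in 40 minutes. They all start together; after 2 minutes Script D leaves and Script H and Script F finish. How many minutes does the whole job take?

64/9 minutes

In the first 2 minutes the combined rate is 13/72, so 13/36 of the job is done, leaving 23/36.
After Script D leaves the rate is 1/8 per minute; the remaining 23/36 takes 46/9 minutes.
Total = 2 + 46/9 = 64/9 minutes.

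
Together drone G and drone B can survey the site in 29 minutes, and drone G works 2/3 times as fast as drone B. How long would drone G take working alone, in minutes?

145/2 minutes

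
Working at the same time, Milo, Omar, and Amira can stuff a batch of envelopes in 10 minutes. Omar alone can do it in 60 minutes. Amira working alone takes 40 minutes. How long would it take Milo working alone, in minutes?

120/7 minutes

Combined rate is 1/10 per minute.
Known contribution: 1/60 + 1/40 = (2 + 3)/120 = 5/120 = 1/24 per minute.
So Milo's rate is 1/10 − 1/24 = 7/120, meaning 120/7 minutes alone.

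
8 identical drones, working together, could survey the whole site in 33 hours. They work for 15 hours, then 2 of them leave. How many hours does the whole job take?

One drone does 1/264 of the job per hour.
After 15 hours with 8 drones, 5/11 is done (6/11 left).
With 6 drones the rate is 6/264 = 1/44, so the rest takes 6/11 ÷ 1/44 = 24 hours.
Total = 15 + 24 = 39 hours.

39 hours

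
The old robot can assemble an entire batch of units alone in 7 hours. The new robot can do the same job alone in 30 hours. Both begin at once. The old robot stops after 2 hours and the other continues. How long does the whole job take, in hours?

150/7 hours

In the first 2 hours the combined rate is 37/210, so 37/105 of the job is done, leaving 68/105.
After the old robot leaves the rate is 1/30 per hour; the remaining 68/105 takes 136/7 hours.
Total = 2 + 136/7 = 150/7 hours.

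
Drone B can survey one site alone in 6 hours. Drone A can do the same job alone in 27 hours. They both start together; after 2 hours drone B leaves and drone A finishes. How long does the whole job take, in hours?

18 hours

In the first 2 hours the combined rate is 11/54, so 11/27 of the job is done, leaving 16/27.
After drone B leaves the rate is 1/27 per hour; the remaining 16/27 takes 16 hours.
Total = 2 + 16 = 18 hours.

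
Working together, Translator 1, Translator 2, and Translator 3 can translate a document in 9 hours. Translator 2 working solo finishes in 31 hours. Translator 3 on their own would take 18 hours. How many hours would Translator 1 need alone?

558/13 hours

Combined rate is 1/9 per hour.
Known contribution: 1/31 + 1/18 = (18 + 31)/558 = 49/558 per hour.
So Translator 1's rate is 1/9 − 49/558 = 13/558, meaning 558/13 hours alone.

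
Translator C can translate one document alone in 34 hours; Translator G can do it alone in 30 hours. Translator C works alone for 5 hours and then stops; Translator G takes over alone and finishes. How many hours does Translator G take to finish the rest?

In 5 hours Translator C does 5/34 of the job, leaving 29/34.
Translator G works at 1/30 per hour, so finishing takes 29/34 ÷ 1/30 = 435/17 hours.

435/17 hours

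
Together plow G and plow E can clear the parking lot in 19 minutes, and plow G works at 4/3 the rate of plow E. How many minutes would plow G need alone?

133/4 minutes

Let plow E's rate be r; then plow G's rate is (4/3)r, so together (4/3 + 1)r = (7/3)r = 1/19.
Thus r = 3/133 per minute.
Plow E alone: 133/3 minutes; plow G alone: 133/4 minutes.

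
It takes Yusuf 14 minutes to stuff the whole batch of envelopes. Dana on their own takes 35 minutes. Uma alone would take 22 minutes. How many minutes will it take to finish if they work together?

55/8 minutes

Combined rate: 1/14 + 1/35 + 1/22 = (55 + 22 + 35)/770 = 112/770 = 8/55 per minute.
Time = 1 ÷ (8/55) = 55/8 minutes.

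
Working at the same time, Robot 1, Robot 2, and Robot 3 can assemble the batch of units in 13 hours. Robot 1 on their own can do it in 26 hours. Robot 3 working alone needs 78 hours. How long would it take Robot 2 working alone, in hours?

39 hours

Combined rate is 1/13 per hour.
Known contribution: 1/26 + 1/78 = (3 + 1)/78 = 4/78 = 2/39 per hour.
So Robot 2's rate is 1/13 − 2/39 = 1/39, meaning 39 hours alone.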